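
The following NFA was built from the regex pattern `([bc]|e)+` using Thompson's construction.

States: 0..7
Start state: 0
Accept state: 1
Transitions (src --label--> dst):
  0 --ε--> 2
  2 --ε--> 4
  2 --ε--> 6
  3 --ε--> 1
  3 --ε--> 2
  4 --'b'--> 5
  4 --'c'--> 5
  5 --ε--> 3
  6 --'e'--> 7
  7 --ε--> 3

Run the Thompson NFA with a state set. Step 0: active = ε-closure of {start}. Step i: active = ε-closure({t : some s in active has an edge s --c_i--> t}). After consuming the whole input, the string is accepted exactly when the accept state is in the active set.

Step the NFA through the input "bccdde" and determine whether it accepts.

start: ε-closure({0}) = {0,2,4,6}
'b' @ 1: {1,2,3,4,5,6}  ✓accept
'c' @ 2: {1,2,3,4,5,6}  ✓accept
'c' @ 3: {1,2,3,4,5,6}  ✓accept
'd' @ 4: {}  — state set empty
rest 'de' ignored (set empty)
end set {} — state 1 not in

Answer: REJECT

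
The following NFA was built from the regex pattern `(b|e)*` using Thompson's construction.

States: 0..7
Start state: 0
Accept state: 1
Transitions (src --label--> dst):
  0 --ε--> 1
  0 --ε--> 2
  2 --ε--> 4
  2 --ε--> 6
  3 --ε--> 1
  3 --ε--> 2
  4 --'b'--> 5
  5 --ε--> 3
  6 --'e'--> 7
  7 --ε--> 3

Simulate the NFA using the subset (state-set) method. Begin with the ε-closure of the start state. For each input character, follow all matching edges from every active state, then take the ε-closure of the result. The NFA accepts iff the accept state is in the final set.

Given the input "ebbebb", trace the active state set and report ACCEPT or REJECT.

initial (ε-close {0}): {0,1,2,4,6}
'e' @ 1: {1,2,3,4,6,7}  (accept∈set)
'b' @ 2: {1,2,3,4,5,6}  (accept∈set)
'b' @ 3: {1,2,3,4,5,6}  (accept∈set)
'e' @ 4: {1,2,3,4,6,7}  (accept∈set)
'b' @ 5: {1,2,3,4,5,6}  (accept∈set)
'b' @ 6: {1,2,3,4,5,6}  (accept∈set)
end set {1,2,3,4,5,6} — state 1 in

Answer: ACCEPT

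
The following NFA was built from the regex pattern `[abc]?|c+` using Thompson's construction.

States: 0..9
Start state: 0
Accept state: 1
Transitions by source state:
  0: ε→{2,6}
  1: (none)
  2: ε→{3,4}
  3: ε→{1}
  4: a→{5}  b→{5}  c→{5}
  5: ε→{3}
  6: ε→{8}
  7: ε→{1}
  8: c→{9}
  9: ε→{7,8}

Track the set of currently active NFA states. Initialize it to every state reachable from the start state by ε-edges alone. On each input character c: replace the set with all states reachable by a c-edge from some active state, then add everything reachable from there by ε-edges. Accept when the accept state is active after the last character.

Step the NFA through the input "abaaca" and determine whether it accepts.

Answer: REJECT

Steps:
initial (ε-close {0}): {0,1,2,3,4,6,8}
'a' @ 1: {1,3,5}  ✓accept
'b' @ 2: {}  — dead — no transitions
rest 'aaca' ignored (set empty)
end set {} — state 1 not in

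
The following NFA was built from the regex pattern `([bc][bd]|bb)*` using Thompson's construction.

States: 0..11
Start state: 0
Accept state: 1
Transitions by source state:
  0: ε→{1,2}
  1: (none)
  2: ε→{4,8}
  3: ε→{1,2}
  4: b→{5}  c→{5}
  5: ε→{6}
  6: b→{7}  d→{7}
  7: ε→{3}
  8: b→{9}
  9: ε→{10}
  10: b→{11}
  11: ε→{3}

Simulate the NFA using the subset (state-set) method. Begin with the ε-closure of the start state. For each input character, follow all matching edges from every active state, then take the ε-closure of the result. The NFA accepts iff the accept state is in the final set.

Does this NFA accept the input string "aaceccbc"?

Answer: REJECT

Steps:
start: ε-closure({0}) = {0,1,2,4,8}
'a' @ 1: {}  — no active states
rest 'aceccbc' ignored (set empty)
final: {}; accept 1 not in set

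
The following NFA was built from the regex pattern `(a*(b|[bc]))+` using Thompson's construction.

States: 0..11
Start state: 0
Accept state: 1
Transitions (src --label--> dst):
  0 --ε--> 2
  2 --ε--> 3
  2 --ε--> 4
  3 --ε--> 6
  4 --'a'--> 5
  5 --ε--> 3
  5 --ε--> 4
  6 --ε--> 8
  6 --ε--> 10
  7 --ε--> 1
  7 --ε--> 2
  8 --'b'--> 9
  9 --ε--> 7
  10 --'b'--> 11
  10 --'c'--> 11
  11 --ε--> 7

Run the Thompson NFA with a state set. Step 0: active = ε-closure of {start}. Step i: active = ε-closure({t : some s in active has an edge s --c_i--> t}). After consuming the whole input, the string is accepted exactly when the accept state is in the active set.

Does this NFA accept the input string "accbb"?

initial (ε-close {0}): {0,2,3,4,6,8,10}
'a' @ 1: {3,4,5,6,8,10}
'c' @ 2: {1,2,3,4,6,7,8,10,11}  (accept∈set)
'c' @ 3: {1,2,3,4,6,7,8,10,11}  (accept∈set)
'b' @ 4: {1,2,3,4,6,7,8,9,10,11}  (accept∈set)
'b' @ 5: {1,2,3,4,6,7,8,9,10,11}  (accept∈set)
after full input: {1,2,3,4,6,7,8,9,10,11}  (accept=1 in)

Answer: ACCEPT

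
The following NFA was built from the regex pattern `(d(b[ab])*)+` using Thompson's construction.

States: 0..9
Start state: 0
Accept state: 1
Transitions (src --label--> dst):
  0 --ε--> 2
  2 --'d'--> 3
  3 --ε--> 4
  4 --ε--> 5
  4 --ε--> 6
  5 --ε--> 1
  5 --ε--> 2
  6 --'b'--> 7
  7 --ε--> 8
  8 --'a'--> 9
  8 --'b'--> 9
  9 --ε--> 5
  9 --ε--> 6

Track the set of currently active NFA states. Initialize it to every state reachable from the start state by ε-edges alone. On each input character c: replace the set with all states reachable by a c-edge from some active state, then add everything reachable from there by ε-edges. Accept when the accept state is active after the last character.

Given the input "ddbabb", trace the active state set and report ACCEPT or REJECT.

start: ε-closure({0}) = {0,2}
'd' @ 1: {1,2,3,4,5,6}  [accepting]
'd' @ 2: {1,2,3,4,5,6}  [accepting]
'b' @ 3: {7,8}
'a' @ 4: {1,2,5,6,9}  [accepting]
'b' @ 5: {7,8}
'b' @ 6: {1,2,5,6,9}  [accepting]
final: {1,2,5,6,9}; accept 1 in set

Answer: ACCEPT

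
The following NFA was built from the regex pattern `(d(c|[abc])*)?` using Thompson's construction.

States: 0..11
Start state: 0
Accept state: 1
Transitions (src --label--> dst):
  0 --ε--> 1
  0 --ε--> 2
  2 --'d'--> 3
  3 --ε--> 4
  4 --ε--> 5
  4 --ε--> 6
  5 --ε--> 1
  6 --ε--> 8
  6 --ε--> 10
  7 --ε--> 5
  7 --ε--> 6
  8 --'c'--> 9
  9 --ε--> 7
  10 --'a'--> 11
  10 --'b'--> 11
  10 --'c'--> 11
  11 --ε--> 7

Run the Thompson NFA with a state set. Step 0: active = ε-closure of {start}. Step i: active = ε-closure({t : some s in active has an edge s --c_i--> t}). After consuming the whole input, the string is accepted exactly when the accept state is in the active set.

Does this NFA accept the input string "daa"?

S₀ = ε-closure({0}) = {0,1,2}
'd' @ 1: {1,3,4,5,6,8,10}  ✓accept
'a' @ 2: {1,5,6,7,8,10,11}  ✓accept
'a' @ 3: {1,5,6,7,8,10,11}  ✓accept
after full input: {1,5,6,7,8,10,11}  (accept=1 in)

Answer: ACCEPT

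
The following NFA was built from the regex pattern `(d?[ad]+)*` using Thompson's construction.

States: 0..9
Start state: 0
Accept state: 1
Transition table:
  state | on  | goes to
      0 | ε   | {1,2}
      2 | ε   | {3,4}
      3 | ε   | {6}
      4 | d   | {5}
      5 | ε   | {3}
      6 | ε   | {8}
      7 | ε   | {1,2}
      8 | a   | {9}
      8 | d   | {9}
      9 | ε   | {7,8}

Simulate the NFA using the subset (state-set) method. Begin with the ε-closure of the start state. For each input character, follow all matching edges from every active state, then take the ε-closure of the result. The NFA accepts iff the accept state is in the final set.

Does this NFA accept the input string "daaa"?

S₀ = ε-closure({0}) = {0,1,2,3,4,6,8}
'd' @ 1: {1,2,3,4,5,6,7,8,9}  ✓accept
'a' @ 2: {1,2,3,4,6,7,8,9}  ✓accept
'a' @ 3: {1,2,3,4,6,7,8,9}  ✓accept
'a' @ 4: {1,2,3,4,6,7,8,9}  ✓accept
end set {1,2,3,4,6,7,8,9} — state 1 in

Answer: ACCEPT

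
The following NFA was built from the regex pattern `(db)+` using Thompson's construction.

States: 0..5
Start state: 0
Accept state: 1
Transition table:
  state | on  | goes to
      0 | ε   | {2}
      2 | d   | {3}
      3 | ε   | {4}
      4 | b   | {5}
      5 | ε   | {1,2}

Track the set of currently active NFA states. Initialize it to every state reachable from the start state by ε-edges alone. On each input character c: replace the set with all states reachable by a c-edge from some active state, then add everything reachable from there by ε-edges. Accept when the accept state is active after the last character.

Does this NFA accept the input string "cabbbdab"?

start: ε-closure({0}) = {0,2}
'c' @ 1: {}  — no active states
rest 'abbbdab' ignored (set empty)
end set {} — state 1 not in

Answer: REJECT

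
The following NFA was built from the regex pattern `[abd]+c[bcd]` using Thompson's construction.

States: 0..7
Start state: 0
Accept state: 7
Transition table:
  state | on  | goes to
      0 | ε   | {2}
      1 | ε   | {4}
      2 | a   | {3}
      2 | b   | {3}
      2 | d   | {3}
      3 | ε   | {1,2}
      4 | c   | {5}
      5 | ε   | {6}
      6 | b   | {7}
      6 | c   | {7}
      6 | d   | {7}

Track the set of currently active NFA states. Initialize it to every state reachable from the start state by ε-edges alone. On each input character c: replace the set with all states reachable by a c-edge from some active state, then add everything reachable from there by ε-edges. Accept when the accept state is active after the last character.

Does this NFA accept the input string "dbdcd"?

S₀ = ε-closure({0}) = {0,2}
'd' @ 1: {1,2,3,4}
'b' @ 2: {1,2,3,4}
'd' @ 3: {1,2,3,4}
'c' @ 4: {5,6}
'd' @ 5: {7}  (accept∈set)
end set {7} — state 7 in

Answer: ACCEPT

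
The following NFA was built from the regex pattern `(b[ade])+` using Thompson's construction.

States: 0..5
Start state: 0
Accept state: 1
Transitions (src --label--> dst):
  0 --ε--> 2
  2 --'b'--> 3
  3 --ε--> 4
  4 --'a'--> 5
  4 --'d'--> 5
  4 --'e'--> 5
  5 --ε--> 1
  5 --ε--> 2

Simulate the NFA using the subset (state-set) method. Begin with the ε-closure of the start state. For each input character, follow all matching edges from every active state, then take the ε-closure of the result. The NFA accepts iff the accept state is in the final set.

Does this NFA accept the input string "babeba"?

Answer: ACCEPT

Trace:
start: ε-closure({0}) = {0,2}
'b' @ 1: {3,4}
'a' @ 2: {1,2,5}  [accepting]
'b' @ 3: {3,4}
'e' @ 4: {1,2,5}  [accepting]
'b' @ 5: {3,4}
'a' @ 6: {1,2,5}  [accepting]
end set {1,2,5} — state 1 in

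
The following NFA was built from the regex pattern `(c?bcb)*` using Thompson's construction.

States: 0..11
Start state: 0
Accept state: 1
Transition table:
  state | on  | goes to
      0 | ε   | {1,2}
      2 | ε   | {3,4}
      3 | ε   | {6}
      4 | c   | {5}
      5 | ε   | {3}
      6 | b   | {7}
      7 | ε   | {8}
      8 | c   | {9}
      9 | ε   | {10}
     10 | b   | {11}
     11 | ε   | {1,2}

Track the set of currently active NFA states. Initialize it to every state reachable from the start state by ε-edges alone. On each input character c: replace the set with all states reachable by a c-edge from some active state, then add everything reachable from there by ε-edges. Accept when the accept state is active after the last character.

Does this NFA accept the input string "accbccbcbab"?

Answer: REJECT

Derivation:
start: ε-closure({0}) = {0,1,2,3,4,6}
'a' @ 1: {}  — no active states
rest 'ccbccbcbab' ignored (set empty)
final: {}; accept 1 not in set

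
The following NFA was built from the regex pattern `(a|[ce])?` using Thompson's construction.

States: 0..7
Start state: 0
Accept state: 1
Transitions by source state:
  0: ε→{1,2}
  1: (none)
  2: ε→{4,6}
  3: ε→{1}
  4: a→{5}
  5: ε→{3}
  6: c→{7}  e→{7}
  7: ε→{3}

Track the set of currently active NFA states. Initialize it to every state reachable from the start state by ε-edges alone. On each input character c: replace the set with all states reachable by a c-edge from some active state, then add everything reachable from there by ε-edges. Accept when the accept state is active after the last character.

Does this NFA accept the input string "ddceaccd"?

S₀ = ε-closure({0}) = {0,1,2,4,6}
'd' @ 1: {}  — dead — no transitions
rest 'dceaccd' ignored (set empty)
after full input: {}  (accept=1 not in)

Answer: REJECT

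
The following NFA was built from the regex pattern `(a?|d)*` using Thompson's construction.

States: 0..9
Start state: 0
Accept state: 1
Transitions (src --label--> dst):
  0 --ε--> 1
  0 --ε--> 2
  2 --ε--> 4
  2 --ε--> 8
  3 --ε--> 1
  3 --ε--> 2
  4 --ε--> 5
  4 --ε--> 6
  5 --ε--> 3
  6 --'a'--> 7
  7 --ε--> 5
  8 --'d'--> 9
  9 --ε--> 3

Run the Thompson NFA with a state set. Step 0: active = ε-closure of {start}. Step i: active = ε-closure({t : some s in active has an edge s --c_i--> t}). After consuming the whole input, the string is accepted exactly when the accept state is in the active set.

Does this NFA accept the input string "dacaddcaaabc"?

Answer: REJECT

Derivation:
start: ε-closure({0}) = {0,1,2,3,4,5,6,8}
'd' @ 1: {1,2,3,4,5,6,8,9}  (accept∈set)
'a' @ 2: {1,2,3,4,5,6,7,8}  (accept∈set)
'c' @ 3: {}  — dead — no transitions
rest 'addcaaabc' ignored (set empty)
after full input: {}  (accept=1 not in)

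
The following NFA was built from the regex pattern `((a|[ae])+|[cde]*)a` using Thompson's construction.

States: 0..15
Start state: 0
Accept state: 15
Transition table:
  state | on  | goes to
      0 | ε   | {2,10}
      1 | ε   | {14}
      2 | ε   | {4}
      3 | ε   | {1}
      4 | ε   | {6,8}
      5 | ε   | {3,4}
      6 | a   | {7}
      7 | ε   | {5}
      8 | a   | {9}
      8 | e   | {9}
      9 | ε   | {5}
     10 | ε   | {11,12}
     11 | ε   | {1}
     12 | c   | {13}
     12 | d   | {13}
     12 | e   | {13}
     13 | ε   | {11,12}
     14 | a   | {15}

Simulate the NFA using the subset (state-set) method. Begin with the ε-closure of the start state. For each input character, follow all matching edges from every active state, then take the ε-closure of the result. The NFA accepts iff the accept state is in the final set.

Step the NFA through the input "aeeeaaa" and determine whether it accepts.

Answer: ACCEPT

Derivation:
start: ε-closure({0}) = {0,1,2,4,6,8,10,11,12,14}
'a' @ 1: {1,3,4,5,6,7,8,9,14,15}  (accept∈set)
'e' @ 2: {1,3,4,5,6,8,9,14}
'e' @ 3: {1,3,4,5,6,8,9,14}
'e' @ 4: {1,3,4,5,6,8,9,14}
'a' @ 5: {1,3,4,5,6,7,8,9,14,15}  (accept∈set)
'a' @ 6: {1,3,4,5,6,7,8,9,14,15}  (accept∈set)
'a' @ 7: {1,3,4,5,6,7,8,9,14,15}  (accept∈set)
after full input: {1,3,4,5,6,7,8,9,14,15}  (accept=15 in)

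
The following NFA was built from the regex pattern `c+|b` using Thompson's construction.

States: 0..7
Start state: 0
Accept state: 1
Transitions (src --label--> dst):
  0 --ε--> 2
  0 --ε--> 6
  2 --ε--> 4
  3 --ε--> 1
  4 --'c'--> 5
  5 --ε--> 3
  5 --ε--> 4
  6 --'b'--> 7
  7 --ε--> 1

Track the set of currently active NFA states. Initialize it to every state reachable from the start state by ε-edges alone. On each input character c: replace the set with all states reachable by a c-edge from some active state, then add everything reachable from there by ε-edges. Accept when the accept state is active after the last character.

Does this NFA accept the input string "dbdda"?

Answer: REJECT

Trace:
start: ε-closure({0}) = {0,2,4,6}
'd' @ 1: {}  — no active states
rest 'bdda' ignored (set empty)
final: {}; accept 1 not in set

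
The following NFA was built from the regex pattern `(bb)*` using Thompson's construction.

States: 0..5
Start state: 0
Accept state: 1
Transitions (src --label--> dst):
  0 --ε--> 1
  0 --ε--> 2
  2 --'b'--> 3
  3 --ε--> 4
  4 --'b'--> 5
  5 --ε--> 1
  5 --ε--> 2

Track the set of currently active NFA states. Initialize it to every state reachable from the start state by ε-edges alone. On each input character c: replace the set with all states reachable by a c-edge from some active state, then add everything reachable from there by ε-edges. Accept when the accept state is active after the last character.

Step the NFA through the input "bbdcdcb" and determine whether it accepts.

initial (ε-close {0}): {0,1,2}
'b' @ 1: {3,4}
'b' @ 2: {1,2,5}  [accepting]
'd' @ 3: {}  — state set empty
rest 'cdcb' ignored (set empty)
final: {}; accept 1 not in set

Answer: REJECT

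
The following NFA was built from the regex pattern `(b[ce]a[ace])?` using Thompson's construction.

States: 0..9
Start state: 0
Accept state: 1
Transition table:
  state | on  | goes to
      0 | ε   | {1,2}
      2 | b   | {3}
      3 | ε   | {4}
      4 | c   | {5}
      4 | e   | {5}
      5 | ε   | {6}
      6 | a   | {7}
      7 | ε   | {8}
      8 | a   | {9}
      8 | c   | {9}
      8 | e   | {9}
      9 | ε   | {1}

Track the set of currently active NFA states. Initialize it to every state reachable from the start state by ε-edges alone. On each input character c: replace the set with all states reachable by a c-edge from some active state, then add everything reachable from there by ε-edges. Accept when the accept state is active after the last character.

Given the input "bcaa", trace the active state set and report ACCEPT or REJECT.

initial (ε-close {0}): {0,1,2}
'b' @ 1: {3,4}
'c' @ 2: {5,6}
'a' @ 3: {7,8}
'a' @ 4: {1,9}  (accept∈set)
after full input: {1,9}  (accept=1 in)

Answer: ACCEPT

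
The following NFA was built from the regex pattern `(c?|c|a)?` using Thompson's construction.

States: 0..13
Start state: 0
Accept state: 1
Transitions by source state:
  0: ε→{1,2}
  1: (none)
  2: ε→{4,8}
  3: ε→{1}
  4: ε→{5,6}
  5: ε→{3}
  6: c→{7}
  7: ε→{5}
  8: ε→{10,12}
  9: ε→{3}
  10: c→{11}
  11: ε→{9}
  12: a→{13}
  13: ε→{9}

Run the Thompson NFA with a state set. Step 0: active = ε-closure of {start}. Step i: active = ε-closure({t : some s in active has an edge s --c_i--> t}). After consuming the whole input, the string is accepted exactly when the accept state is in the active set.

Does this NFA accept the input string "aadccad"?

initial (ε-close {0}): {0,1,2,3,4,5,6,8,10,12}
'a' @ 1: {1,3,9,13}  (accept∈set)
'a' @ 2: {}  — state set empty
rest 'dccad' ignored (set empty)
final: {}; accept 1 not in set

Answer: REJECT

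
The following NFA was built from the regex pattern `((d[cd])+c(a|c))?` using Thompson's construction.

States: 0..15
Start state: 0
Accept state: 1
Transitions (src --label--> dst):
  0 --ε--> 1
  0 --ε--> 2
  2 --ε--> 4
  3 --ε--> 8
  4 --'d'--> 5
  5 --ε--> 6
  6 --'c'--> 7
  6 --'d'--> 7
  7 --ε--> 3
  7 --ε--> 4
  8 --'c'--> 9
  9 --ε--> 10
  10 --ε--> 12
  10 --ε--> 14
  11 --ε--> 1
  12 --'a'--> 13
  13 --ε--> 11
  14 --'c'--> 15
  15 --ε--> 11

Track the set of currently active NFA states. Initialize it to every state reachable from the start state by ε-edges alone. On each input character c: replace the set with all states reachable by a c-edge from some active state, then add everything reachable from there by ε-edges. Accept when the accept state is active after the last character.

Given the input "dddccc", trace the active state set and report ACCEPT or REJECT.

initial (ε-close {0}): {0,1,2,4}
'd' @ 1: {5,6}
'd' @ 2: {3,4,7,8}
'd' @ 3: {5,6}
'c' @ 4: {3,4,7,8}
'c' @ 5: {9,10,12,14}
'c' @ 6: {1,11,15}  (accept∈set)
after full input: {1,11,15}  (accept=1 in)

Answer: ACCEPT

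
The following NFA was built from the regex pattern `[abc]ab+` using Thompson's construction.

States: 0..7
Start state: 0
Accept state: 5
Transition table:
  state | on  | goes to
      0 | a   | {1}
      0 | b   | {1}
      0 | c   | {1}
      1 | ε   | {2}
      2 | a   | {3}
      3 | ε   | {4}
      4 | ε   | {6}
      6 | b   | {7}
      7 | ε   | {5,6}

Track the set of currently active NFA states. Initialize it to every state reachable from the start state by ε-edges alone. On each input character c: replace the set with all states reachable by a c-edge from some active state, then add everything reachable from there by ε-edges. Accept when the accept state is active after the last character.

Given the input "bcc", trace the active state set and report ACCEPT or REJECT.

initial (ε-close {0}): {0}
'b' @ 1: {1,2}
'c' @ 2: {}  — dead — no transitions
rest 'c' ignored (set empty)
final: {}; accept 5 not in set

Answer: REJECT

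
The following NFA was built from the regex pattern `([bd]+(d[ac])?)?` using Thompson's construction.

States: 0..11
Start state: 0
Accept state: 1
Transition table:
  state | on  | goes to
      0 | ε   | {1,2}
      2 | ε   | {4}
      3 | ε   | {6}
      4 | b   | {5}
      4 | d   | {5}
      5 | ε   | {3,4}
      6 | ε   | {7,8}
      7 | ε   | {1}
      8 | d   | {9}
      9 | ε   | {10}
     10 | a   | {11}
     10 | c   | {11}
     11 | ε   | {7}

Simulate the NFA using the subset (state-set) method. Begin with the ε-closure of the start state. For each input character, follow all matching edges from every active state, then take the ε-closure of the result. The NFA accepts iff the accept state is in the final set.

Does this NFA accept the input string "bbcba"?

S₀ = ε-closure({0}) = {0,1,2,4}
'b' @ 1: {1,3,4,5,6,7,8}  ✓accept
'b' @ 2: {1,3,4,5,6,7,8}  ✓accept
'c' @ 3: {}  — no active states
rest 'ba' ignored (set empty)
final: {}; accept 1 not in set

Answer: REJECT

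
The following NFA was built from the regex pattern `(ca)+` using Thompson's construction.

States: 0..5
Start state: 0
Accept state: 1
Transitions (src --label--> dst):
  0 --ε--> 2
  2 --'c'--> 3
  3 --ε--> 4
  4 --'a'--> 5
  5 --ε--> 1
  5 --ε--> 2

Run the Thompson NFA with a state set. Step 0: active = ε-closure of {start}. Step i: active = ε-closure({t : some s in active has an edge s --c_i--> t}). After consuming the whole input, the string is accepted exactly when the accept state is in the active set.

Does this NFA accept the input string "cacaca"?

Answer: ACCEPT

Derivation:
S₀ = ε-closure({0}) = {0,2}
'c' @ 1: {3,4}
'a' @ 2: {1,2,5}  ✓accept
'c' @ 3: {3,4}
'a' @ 4: {1,2,5}  ✓accept
'c' @ 5: {3,4}
'a' @ 6: {1,2,5}  ✓accept
final: {1,2,5}; accept 1 in set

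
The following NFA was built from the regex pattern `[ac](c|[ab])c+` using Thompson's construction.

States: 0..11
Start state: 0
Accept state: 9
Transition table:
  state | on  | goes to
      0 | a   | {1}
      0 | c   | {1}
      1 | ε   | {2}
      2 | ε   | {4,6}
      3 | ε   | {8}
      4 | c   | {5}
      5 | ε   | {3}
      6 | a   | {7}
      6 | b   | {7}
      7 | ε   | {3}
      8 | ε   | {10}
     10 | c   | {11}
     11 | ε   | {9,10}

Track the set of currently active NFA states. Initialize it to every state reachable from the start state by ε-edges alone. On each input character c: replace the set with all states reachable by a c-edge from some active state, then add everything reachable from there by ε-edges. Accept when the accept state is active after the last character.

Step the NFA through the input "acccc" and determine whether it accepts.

S₀ = ε-closure({0}) = {0}
'a' @ 1: {1,2,4,6}
'c' @ 2: {3,5,8,10}
'c' @ 3: {9,10,11}  [accepting]
'c' @ 4: {9,10,11}  [accepting]
'c' @ 5: {9,10,11}  [accepting]
after full input: {9,10,11}  (accept=9 in)

Answer: ACCEPT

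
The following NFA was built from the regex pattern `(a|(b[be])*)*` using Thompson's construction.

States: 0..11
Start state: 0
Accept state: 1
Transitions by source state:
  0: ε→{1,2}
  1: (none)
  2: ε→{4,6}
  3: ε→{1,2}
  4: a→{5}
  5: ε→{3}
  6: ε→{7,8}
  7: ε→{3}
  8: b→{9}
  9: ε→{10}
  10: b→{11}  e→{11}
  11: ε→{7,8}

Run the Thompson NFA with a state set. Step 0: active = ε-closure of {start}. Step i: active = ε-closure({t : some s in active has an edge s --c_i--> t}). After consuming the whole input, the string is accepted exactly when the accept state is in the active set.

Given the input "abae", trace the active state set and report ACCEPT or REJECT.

S₀ = ε-closure({0}) = {0,1,2,3,4,6,7,8}
'a' @ 1: {1,2,3,4,5,6,7,8}  (accept∈set)
'b' @ 2: {9,10}
'a' @ 3: {}  — state set empty
rest 'e' ignored (set empty)
final: {}; accept 1 not in set

Answer: REJECT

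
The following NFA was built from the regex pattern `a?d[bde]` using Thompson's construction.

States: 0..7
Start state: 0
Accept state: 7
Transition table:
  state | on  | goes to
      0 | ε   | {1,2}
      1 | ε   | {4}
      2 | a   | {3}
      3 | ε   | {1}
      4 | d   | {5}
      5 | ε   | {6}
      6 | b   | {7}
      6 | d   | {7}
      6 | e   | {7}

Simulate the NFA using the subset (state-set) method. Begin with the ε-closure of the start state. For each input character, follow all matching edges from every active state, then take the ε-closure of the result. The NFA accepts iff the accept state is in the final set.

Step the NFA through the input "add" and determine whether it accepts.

Answer: ACCEPT

Steps:
initial (ε-close {0}): {0,1,2,4}
'a' @ 1: {1,3,4}
'd' @ 2: {5,6}
'd' @ 3: {7}  (accept∈set)
final: {7}; accept 7 in set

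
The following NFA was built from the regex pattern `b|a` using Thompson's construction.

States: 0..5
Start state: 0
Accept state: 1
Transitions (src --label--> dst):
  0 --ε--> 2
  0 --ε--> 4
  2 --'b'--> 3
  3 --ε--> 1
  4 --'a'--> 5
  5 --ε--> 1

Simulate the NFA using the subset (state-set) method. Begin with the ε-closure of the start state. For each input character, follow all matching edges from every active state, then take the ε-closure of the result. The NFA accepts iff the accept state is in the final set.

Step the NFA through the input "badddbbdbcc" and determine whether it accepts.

initial (ε-close {0}): {0,2,4}
'b' @ 1: {1,3}  (accept∈set)
'a' @ 2: {}  — dead — no transitions
rest 'dddbbdbcc' ignored (set empty)
final: {}; accept 1 not in set

Answer: REJECT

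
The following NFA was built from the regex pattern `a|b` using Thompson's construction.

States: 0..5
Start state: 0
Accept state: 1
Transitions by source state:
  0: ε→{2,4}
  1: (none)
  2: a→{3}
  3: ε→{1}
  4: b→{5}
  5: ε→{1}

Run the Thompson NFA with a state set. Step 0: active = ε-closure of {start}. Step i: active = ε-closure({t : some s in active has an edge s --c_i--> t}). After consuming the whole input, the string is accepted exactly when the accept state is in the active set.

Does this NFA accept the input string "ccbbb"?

Answer: REJECT

Derivation:
start: ε-closure({0}) = {0,2,4}
'c' @ 1: {}  — no active states
rest 'cbbb' ignored (set empty)
end set {} — state 1 not in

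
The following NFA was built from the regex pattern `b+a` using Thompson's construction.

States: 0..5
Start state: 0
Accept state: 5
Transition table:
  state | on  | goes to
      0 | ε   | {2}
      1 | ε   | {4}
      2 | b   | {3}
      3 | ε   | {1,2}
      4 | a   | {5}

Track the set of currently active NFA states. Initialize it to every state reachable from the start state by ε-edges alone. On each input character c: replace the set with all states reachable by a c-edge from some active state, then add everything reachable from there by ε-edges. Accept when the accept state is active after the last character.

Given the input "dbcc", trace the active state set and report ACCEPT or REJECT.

Answer: REJECT

Derivation:
start: ε-closure({0}) = {0,2}
'd' @ 1: {}  — state set empty
rest 'bcc' ignored (set empty)
end set {} — state 5 not in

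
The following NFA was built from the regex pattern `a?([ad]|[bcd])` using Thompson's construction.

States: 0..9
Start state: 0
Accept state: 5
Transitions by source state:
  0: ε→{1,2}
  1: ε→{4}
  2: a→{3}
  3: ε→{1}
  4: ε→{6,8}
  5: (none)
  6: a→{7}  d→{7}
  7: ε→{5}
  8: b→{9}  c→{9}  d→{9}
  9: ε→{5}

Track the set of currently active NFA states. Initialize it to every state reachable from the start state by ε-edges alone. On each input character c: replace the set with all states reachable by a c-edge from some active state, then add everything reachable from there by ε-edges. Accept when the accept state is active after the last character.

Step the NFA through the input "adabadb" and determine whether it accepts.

Answer: REJECT

Steps:
initial (ε-close {0}): {0,1,2,4,6,8}
'a' @ 1: {1,3,4,5,6,7,8}  [accepting]
'd' @ 2: {5,7,9}  [accepting]
'a' @ 3: {}  — dead — no transitions
rest 'badb' ignored (set empty)
end set {} — state 5 not in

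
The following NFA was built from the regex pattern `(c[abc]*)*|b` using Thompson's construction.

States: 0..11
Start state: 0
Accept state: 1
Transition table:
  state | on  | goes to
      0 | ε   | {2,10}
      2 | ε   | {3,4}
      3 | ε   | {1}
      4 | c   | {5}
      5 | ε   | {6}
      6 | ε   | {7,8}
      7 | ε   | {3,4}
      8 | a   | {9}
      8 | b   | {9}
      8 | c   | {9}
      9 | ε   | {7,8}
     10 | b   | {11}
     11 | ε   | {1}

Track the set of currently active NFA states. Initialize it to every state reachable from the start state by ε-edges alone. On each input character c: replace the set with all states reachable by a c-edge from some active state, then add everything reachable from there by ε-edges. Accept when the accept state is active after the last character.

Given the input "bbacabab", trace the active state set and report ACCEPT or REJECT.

Answer: REJECT

Steps:
S₀ = ε-closure({0}) = {0,1,2,3,4,10}
'b' @ 1: {1,11}  ✓accept
'b' @ 2: {}  — no active states
rest 'acabab' ignored (set empty)
final: {}; accept 1 not in set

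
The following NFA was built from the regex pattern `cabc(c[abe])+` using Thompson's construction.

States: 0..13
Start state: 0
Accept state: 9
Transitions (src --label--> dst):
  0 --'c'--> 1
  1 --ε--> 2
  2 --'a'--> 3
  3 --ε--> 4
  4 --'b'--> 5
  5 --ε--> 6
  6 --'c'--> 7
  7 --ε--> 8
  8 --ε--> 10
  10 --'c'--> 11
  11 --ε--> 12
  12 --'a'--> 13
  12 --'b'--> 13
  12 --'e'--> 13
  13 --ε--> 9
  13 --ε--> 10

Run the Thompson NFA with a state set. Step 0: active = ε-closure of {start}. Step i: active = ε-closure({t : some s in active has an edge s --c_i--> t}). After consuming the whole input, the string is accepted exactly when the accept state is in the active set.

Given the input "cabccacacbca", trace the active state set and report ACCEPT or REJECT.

Answer: ACCEPT

Derivation:
start: ε-closure({0}) = {0}
'c' @ 1: {1,2}
'a' @ 2: {3,4}
'b' @ 3: {5,6}
'c' @ 4: {7,8,10}
'c' @ 5: {11,12}
'a' @ 6: {9,10,13}  [accepting]
'c' @ 7: {11,12}
'a' @ 8: {9,10,13}  [accepting]
'c' @ 9: {11,12}
'b' @ 10: {9,10,13}  [accepting]
'c' @ 11: {11,12}
'a' @ 12: {9,10,13}  [accepting]
final: {9,10,13}; accept 9 in set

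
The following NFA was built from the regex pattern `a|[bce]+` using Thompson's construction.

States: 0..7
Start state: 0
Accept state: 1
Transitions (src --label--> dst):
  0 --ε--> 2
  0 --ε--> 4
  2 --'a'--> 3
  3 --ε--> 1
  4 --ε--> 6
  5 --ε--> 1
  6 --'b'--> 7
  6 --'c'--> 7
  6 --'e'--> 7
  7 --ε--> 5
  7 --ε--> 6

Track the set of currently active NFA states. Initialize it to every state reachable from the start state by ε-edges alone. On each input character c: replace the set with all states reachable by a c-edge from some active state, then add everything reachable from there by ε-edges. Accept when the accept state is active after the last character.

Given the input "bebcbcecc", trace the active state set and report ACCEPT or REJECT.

start: ε-closure({0}) = {0,2,4,6}
'b' @ 1: {1,5,6,7}  ✓accept
'e' @ 2: {1,5,6,7}  ✓accept
'b' @ 3: {1,5,6,7}  ✓accept
'c' @ 4: {1,5,6,7}  ✓accept
'b' @ 5: {1,5,6,7}  ✓accept
'c' @ 6: {1,5,6,7}  ✓accept
'e' @ 7: {1,5,6,7}  ✓accept
'c' @ 8: {1,5,6,7}  ✓accept
'c' @ 9: {1,5,6,7}  ✓accept
end set {1,5,6,7} — state 1 in

Answer: ACCEPT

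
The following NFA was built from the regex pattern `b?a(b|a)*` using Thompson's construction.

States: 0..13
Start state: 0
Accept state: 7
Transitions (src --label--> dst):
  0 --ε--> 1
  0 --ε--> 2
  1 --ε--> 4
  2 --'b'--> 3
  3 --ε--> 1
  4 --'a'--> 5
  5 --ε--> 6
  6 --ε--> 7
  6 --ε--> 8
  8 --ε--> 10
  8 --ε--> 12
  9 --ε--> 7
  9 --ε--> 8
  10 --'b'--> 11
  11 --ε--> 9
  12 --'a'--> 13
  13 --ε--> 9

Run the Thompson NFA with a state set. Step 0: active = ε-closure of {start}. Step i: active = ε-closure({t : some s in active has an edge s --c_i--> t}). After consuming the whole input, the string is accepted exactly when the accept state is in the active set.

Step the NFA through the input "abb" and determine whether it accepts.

Answer: ACCEPT

Derivation:
start: ε-closure({0}) = {0,1,2,4}
'a' @ 1: {5,6,7,8,10,12}  [accepting]
'b' @ 2: {7,8,9,10,11,12}  [accepting]
'b' @ 3: {7,8,9,10,11,12}  [accepting]
final: {7,8,9,10,11,12}; accept 7 in set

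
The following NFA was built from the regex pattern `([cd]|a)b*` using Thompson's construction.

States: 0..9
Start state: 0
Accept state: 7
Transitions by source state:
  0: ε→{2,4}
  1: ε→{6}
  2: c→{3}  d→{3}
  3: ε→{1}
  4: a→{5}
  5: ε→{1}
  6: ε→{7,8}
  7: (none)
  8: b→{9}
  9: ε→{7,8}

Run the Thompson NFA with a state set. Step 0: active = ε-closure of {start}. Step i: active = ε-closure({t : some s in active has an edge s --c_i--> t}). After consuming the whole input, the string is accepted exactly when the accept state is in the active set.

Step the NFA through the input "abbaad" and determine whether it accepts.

Answer: REJECT

Steps:
S₀ = ε-closure({0}) = {0,2,4}
'a' @ 1: {1,5,6,7,8}  [accepting]
'b' @ 2: {7,8,9}  [accepting]
'b' @ 3: {7,8,9}  [accepting]
'a' @ 4: {}  — state set empty
rest 'ad' ignored (set empty)
after full input: {}  (accept=7 not in)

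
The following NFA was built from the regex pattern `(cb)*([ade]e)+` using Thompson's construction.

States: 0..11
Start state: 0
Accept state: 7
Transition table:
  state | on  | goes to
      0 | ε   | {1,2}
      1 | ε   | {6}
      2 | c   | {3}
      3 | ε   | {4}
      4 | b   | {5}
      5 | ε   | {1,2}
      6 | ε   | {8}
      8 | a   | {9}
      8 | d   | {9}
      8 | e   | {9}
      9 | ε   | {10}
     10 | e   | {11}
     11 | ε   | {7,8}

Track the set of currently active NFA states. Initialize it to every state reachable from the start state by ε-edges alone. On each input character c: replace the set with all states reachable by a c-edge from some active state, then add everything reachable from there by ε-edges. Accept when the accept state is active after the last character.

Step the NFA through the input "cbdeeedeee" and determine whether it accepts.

Answer: ACCEPT

Derivation:
S₀ = ε-closure({0}) = {0,1,2,6,8}
'c' @ 1: {3,4}
'b' @ 2: {1,2,5,6,8}
'd' @ 3: {9,10}
'e' @ 4: {7,8,11}  ✓accept
'e' @ 5: {9,10}
'e' @ 6: {7,8,11}  ✓accept
'd' @ 7: {9,10}
'e' @ 8: {7,8,11}  ✓accept
'e' @ 9: {9,10}
'e' @ 10: {7,8,11}  ✓accept
after full input: {7,8,11}  (accept=7 in)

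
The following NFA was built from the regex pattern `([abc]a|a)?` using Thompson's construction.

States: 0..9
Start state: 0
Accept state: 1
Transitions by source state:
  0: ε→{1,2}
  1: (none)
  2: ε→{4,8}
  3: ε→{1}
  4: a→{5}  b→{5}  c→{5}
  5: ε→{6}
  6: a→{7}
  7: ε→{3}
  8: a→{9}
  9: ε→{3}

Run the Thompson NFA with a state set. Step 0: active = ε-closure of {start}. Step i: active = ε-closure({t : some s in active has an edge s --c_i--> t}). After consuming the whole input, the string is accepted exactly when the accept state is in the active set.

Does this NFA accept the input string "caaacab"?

S₀ = ε-closure({0}) = {0,1,2,4,8}
'c' @ 1: {5,6}
'a' @ 2: {1,3,7}  (accept∈set)
'a' @ 3: {}  — no active states
rest 'acab' ignored (set empty)
final: {}; accept 1 not in set

Answer: REJECT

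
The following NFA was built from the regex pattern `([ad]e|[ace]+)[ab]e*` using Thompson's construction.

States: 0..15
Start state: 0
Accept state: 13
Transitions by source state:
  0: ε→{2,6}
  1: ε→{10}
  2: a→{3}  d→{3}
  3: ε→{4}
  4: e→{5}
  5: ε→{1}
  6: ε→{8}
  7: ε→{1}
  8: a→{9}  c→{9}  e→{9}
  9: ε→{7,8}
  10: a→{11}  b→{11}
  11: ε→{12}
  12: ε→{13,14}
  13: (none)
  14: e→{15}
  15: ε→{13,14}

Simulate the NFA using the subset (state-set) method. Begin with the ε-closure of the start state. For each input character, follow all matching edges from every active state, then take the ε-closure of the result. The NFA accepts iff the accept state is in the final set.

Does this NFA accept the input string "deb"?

initial (ε-close {0}): {0,2,6,8}
'd' @ 1: {3,4}
'e' @ 2: {1,5,10}
'b' @ 3: {11,12,13,14}  (accept∈set)
after full input: {11,12,13,14}  (accept=13 in)

Answer: ACCEPT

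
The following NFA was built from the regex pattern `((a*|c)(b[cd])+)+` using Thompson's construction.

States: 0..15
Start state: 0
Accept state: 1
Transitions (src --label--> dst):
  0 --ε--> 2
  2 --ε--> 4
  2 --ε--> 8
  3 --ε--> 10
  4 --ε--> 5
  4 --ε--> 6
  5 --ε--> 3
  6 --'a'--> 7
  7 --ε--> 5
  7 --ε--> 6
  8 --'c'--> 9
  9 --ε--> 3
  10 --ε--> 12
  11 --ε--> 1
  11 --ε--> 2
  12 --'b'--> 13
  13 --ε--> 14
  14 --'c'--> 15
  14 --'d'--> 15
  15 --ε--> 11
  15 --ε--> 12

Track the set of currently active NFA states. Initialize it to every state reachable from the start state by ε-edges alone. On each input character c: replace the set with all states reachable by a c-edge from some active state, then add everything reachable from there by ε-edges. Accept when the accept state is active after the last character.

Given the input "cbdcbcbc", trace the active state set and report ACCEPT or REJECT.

Answer: ACCEPT

Derivation:
initial (ε-close {0}): {0,2,3,4,5,6,8,10,12}
'c' @ 1: {3,9,10,12}
'b' @ 2: {13,14}
'd' @ 3: {1,2,3,4,5,6,8,10,11,12,15}  ✓accept
'c' @ 4: {3,9,10,12}
'b' @ 5: {13,14}
'c' @ 6: {1,2,3,4,5,6,8,10,11,12,15}  ✓accept
'b' @ 7: {13,14}
'c' @ 8: {1,2,3,4,5,6,8,10,11,12,15}  ✓accept
after full input: {1,2,3,4,5,6,8,10,11,12,15}  (accept=1 in)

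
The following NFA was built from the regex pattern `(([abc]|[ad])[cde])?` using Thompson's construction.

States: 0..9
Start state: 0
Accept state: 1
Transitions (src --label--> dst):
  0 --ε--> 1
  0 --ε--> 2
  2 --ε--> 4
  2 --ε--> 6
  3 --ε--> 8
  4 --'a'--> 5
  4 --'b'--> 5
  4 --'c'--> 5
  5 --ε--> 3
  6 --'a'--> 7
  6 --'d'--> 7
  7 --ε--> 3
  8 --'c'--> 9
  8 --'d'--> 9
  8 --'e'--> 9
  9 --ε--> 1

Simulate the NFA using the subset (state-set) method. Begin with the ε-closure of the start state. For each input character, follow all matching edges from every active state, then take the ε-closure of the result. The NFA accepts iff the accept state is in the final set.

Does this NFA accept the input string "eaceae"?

S₀ = ε-closure({0}) = {0,1,2,4,6}
'e' @ 1: {}  — no active states
rest 'aceae' ignored (set empty)
final: {}; accept 1 not in set

Answer: REJECT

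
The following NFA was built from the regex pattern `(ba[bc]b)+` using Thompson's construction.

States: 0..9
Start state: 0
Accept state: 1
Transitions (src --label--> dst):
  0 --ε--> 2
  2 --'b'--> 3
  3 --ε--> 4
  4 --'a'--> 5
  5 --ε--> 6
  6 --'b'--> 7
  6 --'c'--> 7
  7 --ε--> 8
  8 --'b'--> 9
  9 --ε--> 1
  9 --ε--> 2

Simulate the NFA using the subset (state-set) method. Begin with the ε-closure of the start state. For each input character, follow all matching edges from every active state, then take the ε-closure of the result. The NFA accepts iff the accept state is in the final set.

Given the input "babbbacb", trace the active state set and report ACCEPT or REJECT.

start: ε-closure({0}) = {0,2}
'b' @ 1: {3,4}
'a' @ 2: {5,6}
'b' @ 3: {7,8}
'b' @ 4: {1,2,9}  [accepting]
'b' @ 5: {3,4}
'a' @ 6: {5,6}
'c' @ 7: {7,8}
'b' @ 8: {1,2,9}  [accepting]
final: {1,2,9}; accept 1 in set

Answer: ACCEPT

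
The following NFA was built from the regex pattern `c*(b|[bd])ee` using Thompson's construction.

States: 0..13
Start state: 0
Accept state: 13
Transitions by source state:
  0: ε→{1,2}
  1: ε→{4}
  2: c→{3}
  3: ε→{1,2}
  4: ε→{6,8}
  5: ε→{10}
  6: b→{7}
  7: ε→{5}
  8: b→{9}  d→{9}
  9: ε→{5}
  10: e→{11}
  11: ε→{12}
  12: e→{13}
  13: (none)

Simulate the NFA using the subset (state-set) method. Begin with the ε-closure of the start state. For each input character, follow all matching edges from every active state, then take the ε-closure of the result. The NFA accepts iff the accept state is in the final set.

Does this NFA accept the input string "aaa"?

Answer: REJECT

Steps:
initial (ε-close {0}): {0,1,2,4,6,8}
'a' @ 1: {}  — dead — no transitions
rest 'aa' ignored (set empty)
after full input: {}  (accept=13 not in)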